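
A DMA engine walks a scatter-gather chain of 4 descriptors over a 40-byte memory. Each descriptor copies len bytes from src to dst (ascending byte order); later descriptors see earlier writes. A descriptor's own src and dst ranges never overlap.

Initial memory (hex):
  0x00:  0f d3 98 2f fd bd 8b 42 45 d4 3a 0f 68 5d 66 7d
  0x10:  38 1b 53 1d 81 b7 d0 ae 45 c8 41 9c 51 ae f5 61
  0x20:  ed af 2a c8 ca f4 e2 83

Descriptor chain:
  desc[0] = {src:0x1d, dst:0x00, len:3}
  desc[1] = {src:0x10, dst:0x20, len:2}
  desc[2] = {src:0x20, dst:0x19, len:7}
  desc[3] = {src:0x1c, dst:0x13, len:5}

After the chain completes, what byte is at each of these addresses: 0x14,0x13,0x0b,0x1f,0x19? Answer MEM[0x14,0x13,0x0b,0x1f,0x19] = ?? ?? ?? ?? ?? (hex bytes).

  after D0: wrote 3B at 0x00 = aef561
  after D1: wrote 2B at 0x20 = 381b
  after D2: wrote 7B at 0x19 = 381b2ac8caf4e2
  after D3: wrote 5B at 0x13 = c8caf4e238
query mem[0x14]=0xca, mem[0x13]=0xc8, mem[0x0b]=0x0f, mem[0x1f]=0xe2, mem[0x19]=0x38

MEM[0x14,0x13,0x0b,0x1f,0x19] = ca c8 0f e2 38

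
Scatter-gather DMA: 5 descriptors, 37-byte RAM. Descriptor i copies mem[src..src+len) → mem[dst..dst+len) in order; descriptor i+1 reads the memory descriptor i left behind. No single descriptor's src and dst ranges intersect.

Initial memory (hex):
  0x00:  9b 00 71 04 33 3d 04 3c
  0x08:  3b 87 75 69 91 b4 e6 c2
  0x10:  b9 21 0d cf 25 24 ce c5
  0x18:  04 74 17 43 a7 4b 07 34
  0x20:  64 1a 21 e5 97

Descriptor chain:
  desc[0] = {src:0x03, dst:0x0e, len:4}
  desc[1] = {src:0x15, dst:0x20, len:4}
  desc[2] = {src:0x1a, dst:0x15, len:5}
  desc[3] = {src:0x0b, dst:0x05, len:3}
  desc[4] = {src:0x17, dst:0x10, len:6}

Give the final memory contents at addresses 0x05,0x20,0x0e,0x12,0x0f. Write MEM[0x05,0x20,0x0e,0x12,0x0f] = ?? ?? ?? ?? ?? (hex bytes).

MEM[0x05,0x20,0x0e,0x12,0x0f] = 69 24 04 07 33

#0 dst[0x0e+4] := {0x04,0x33,0x3d,0x04}
#1 dst[0x20+4] := {0x24,0xce,0xc5,0x04}
#2 dst[0x15+5] := {0x17,0x43,0xa7,0x4b,0x07}
#3 dst[0x05+3] := {0x69,0x91,0xb4}
#4 dst[0x10+6] := {0xa7,0x4b,0x07,0x17,0x43,0xa7}
query mem[0x05]=0x69, mem[0x20]=0x24, mem[0x0e]=0x04, mem[0x12]=0x07, mem[0x0f]=0x33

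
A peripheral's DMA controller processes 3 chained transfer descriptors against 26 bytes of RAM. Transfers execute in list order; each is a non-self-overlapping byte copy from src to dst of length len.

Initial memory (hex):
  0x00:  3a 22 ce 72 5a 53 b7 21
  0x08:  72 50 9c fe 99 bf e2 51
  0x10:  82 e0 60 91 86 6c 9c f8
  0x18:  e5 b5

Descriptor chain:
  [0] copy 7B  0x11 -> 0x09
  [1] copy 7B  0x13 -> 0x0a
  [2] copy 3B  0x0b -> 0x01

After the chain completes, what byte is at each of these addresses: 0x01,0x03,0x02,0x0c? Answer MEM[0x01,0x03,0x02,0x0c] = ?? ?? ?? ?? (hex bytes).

MEM[0x01,0x03,0x02,0x0c] = 86 9c 6c 6c

  after D0: wrote 7B at 0x09 = e06091866c9cf8
  after D1: wrote 7B at 0x0a = 91866c9cf8e5b5
  after D2: wrote 3B at 0x01 = 866c9c
query mem[0x01]=0x86, mem[0x03]=0x9c, mem[0x02]=0x6c, mem[0x0c]=0x6c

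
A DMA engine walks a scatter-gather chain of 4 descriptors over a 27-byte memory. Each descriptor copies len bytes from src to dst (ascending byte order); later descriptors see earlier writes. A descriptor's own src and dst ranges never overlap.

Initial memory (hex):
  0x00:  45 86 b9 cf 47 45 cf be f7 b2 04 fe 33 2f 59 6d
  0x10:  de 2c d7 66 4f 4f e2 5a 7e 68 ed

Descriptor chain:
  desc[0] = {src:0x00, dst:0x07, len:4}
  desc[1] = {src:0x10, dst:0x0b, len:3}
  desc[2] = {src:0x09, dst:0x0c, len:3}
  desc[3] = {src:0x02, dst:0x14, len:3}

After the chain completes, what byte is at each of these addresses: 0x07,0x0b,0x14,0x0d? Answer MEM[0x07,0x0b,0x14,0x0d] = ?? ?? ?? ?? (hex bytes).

#0 dst[0x07+4] := {0x45,0x86,0xb9,0xcf}
#1 dst[0x0b+3] := {0xde,0x2c,0xd7}
#2 dst[0x0c+3] := {0xb9,0xcf,0xde}
#3 dst[0x14+3] := {0xb9,0xcf,0x47}
query mem[0x07]=0x45, mem[0x0b]=0xde, mem[0x14]=0xb9, mem[0x0d]=0xcf

MEM[0x07,0x0b,0x14,0x0d] = 45 de b9 cf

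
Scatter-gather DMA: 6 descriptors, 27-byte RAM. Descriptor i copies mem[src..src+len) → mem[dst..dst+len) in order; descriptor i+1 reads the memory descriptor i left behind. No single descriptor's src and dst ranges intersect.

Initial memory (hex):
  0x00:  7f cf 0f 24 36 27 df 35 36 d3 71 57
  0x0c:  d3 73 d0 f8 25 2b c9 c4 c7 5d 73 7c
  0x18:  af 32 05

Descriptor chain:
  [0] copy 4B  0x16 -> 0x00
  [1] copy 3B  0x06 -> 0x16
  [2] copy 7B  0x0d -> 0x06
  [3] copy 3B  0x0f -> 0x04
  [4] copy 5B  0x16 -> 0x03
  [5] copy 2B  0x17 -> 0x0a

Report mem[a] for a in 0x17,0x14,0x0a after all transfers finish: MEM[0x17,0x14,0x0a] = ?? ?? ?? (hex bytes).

MEM[0x17,0x14,0x0a] = 35 c7 35

D0: mem[0x00..0x03] <- [73 7c af 32]
D1: mem[0x16..0x18] <- [df 35 36]
D2: mem[0x06..0x0c] <- [73 d0 f8 25 2b c9 c4]
D3: mem[0x04..0x06] <- [f8 25 2b]
D4: mem[0x03..0x07] <- [df 35 36 32 05]
D5: mem[0x0a..0x0b] <- [35 36]
query mem[0x17]=0x35, mem[0x14]=0xc7, mem[0x0a]=0x35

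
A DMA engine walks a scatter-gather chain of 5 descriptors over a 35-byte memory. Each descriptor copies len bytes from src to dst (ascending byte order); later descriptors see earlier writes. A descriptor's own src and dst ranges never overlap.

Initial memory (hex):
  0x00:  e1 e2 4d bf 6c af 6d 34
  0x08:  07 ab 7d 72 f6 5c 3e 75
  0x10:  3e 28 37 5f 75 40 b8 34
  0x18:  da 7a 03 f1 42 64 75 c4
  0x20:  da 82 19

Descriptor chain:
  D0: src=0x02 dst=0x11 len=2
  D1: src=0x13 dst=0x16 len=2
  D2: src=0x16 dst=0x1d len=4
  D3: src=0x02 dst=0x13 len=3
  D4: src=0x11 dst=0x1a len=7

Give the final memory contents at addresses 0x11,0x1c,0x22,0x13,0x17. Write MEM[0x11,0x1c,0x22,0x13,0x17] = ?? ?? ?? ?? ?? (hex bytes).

  after D0: wrote 2B at 0x11 = 4dbf
  after D1: wrote 2B at 0x16 = 5f75
  after D2: wrote 4B at 0x1d = 5f75da7a
  after D3: wrote 3B at 0x13 = 4dbf6c
  after D4: wrote 7B at 0x1a = 4dbf4dbf6c5f75
query mem[0x11]=0x4d, mem[0x1c]=0x4d, mem[0x22]=0x19, mem[0x13]=0x4d, mem[0x17]=0x75

MEM[0x11,0x1c,0x22,0x13,0x17] = 4d 4d 19 4d 75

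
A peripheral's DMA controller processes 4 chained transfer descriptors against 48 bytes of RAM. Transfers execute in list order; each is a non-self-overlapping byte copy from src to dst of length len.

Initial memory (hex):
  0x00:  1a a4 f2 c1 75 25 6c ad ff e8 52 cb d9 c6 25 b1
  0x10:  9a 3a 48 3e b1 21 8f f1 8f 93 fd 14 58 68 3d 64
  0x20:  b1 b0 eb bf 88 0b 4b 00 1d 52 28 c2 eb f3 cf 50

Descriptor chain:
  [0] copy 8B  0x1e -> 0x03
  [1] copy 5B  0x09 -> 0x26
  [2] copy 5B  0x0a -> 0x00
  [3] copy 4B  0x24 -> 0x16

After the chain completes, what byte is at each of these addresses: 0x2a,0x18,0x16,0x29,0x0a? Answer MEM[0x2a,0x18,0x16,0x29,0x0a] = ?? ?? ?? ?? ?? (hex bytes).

[0] 0x1e->0x03 len=8 : 3d 64 b1 b0 eb bf 88 0b
[1] 0x09->0x26 len=5 : 88 0b cb d9 c6
[2] 0x0a->0x00 len=5 : 0b cb d9 c6 25
[3] 0x24->0x16 len=4 : 88 0b 88 0b
query mem[0x2a]=0xc6, mem[0x18]=0x88, mem[0x16]=0x88, mem[0x29]=0xd9, mem[0x0a]=0x0b

MEM[0x2a,0x18,0x16,0x29,0x0a] = c6 88 88 d9 0b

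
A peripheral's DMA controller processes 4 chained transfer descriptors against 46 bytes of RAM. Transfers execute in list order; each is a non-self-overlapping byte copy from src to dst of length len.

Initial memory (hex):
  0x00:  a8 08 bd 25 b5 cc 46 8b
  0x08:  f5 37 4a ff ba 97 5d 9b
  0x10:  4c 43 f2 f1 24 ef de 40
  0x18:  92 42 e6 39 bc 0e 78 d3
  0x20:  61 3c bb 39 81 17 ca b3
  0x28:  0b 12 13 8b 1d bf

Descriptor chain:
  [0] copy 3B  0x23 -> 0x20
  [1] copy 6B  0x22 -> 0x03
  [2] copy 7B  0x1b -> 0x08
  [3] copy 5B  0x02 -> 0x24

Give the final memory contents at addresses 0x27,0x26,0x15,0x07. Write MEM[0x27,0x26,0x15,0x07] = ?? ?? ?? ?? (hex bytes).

MEM[0x27,0x26,0x15,0x07] = 81 39 ef ca

[0] 0x23->0x20 len=3 : 39 81 17
[1] 0x22->0x03 len=6 : 17 39 81 17 ca b3
[2] 0x1b->0x08 len=7 : 39 bc 0e 78 d3 39 81
[3] 0x02->0x24 len=5 : bd 17 39 81 17
query mem[0x27]=0x81, mem[0x26]=0x39, mem[0x15]=0xef, mem[0x07]=0xca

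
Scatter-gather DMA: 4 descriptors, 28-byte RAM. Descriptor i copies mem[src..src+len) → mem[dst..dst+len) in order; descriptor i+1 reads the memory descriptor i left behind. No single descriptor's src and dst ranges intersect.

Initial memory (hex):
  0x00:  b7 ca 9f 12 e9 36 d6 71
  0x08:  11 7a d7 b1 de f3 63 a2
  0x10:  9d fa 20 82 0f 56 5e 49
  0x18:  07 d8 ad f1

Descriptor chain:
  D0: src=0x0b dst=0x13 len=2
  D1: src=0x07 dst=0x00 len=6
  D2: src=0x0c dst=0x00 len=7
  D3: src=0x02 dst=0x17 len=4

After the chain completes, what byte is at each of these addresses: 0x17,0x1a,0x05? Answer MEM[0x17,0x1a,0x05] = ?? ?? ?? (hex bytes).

[0] 0x0b->0x13 len=2 : b1 de
[1] 0x07->0x00 len=6 : 71 11 7a d7 b1 de
[2] 0x0c->0x00 len=7 : de f3 63 a2 9d fa 20
[3] 0x02->0x17 len=4 : 63 a2 9d fa
query mem[0x17]=0x63, mem[0x1a]=0xfa, mem[0x05]=0xfa

MEM[0x17,0x1a,0x05] = 63 fa fa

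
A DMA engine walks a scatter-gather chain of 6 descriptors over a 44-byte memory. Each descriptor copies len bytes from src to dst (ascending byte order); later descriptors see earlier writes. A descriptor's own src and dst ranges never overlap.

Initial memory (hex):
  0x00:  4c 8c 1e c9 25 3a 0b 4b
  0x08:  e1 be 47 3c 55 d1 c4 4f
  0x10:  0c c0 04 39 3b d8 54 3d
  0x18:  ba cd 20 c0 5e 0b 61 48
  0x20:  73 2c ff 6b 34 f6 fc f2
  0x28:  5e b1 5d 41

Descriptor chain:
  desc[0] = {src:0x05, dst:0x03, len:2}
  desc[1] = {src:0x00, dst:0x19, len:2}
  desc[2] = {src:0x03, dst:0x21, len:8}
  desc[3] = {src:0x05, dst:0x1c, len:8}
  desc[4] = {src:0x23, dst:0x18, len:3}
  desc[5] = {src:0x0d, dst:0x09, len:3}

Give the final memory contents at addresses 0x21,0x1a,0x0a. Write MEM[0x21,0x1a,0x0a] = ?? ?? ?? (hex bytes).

MEM[0x21,0x1a,0x0a] = 47 4b c4

  after D0: wrote 2B at 0x03 = 3a0b
  after D1: wrote 2B at 0x19 = 4c8c
  after D2: wrote 8B at 0x21 = 3a0b3a0b4be1be47
  after D3: wrote 8B at 0x1c = 3a0b4be1be473c55
  after D4: wrote 3B at 0x18 = 550b4b
  after D5: wrote 3B at 0x09 = d1c44f
query mem[0x21]=0x47, mem[0x1a]=0x4b, mem[0x0a]=0xc4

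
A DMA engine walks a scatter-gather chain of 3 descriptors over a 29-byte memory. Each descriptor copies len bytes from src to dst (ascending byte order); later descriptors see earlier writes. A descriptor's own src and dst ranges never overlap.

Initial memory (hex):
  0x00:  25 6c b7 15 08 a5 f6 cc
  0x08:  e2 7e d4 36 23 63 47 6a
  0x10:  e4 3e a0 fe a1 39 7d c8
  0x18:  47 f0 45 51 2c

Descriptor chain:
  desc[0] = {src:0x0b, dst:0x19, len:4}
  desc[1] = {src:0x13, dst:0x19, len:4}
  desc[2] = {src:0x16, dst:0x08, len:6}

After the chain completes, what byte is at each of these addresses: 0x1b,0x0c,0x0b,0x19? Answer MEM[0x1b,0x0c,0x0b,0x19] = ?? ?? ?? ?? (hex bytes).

MEM[0x1b,0x0c,0x0b,0x19] = 39 a1 fe fe

#0 dst[0x19+4] := {0x36,0x23,0x63,0x47}
#1 dst[0x19+4] := {0xfe,0xa1,0x39,0x7d}
#2 dst[0x08+6] := {0x7d,0xc8,0x47,0xfe,0xa1,0x39}
query mem[0x1b]=0x39, mem[0x0c]=0xa1, mem[0x0b]=0xfe, mem[0x19]=0xfe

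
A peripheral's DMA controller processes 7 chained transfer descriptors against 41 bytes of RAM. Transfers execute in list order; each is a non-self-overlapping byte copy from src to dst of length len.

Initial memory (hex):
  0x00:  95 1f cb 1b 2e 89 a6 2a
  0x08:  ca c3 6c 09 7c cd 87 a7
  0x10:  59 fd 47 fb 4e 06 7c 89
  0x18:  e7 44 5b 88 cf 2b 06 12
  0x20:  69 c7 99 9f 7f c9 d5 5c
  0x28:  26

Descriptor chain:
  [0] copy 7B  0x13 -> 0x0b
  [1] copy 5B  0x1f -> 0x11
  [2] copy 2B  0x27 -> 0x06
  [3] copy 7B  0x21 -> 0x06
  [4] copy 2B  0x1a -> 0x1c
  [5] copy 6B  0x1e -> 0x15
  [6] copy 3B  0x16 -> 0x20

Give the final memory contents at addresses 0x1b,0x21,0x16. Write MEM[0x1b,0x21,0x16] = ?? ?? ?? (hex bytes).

MEM[0x1b,0x21,0x16] = 88 69 12

  after D0: wrote 7B at 0x0b = fb4e067c89e744
  after D1: wrote 5B at 0x11 = 1269c7999f
  after D2: wrote 2B at 0x06 = 5c26
  after D3: wrote 7B at 0x06 = c7999f7fc9d55c
  after D4: wrote 2B at 0x1c = 5b88
  after D5: wrote 6B at 0x15 = 061269c7999f
  after D6: wrote 3B at 0x20 = 1269c7
query mem[0x1b]=0x88, mem[0x21]=0x69, mem[0x16]=0x12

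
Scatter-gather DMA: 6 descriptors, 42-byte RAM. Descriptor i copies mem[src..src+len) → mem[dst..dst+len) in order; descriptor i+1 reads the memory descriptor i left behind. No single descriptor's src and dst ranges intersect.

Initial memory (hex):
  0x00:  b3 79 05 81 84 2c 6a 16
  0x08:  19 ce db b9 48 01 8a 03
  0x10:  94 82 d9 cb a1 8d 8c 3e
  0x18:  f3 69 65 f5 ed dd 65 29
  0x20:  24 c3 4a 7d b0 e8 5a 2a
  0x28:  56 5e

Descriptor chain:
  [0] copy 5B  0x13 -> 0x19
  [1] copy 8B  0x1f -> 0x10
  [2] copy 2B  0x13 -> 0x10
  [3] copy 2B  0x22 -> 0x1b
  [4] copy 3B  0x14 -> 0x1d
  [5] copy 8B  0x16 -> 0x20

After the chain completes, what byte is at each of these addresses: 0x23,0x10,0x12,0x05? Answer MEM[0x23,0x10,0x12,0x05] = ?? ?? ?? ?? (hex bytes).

  after D0: wrote 5B at 0x19 = cba18d8c3e
  after D1: wrote 8B at 0x10 = 2924c34a7db0e85a
  after D2: wrote 2B at 0x10 = 4a7d
  after D3: wrote 2B at 0x1b = 4a7d
  after D4: wrote 3B at 0x1d = 7db0e8
  after D5: wrote 8B at 0x20 = e85af3cba14a7d7d
query mem[0x23]=0xcb, mem[0x10]=0x4a, mem[0x12]=0xc3, mem[0x05]=0x2c

MEM[0x23,0x10,0x12,0x05] = cb 4a c3 2c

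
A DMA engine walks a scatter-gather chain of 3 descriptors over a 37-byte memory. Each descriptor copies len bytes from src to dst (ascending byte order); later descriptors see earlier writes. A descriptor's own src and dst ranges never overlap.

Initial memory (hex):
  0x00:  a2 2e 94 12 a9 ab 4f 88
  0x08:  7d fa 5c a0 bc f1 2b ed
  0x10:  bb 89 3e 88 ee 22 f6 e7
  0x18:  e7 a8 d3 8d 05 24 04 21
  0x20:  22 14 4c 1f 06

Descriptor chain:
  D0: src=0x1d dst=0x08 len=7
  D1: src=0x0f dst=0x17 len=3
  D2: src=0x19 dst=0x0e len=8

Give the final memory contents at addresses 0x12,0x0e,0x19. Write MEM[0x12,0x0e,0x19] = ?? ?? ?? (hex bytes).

MEM[0x12,0x0e,0x19] = 24 89 89

  after D0: wrote 7B at 0x08 = 24042122144c1f
  after D1: wrote 3B at 0x17 = edbb89
  after D2: wrote 8B at 0x0e = 89d38d0524042122
query mem[0x12]=0x24, mem[0x0e]=0x89, mem[0x19]=0x89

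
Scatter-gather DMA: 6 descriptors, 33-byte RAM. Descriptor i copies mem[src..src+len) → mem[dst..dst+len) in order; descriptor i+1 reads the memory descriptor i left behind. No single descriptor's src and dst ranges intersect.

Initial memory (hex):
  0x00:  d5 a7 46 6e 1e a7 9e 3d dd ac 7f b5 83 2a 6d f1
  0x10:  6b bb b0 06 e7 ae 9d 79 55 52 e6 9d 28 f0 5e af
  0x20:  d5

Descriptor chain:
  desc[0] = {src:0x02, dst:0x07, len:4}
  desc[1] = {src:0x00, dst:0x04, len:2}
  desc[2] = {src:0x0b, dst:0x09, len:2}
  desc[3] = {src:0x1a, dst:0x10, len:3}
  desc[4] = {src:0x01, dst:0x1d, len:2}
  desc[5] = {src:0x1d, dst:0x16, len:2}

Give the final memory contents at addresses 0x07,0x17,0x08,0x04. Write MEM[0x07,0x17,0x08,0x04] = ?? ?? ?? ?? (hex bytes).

D0: mem[0x07..0x0a] <- [46 6e 1e a7]
D1: mem[0x04..0x05] <- [d5 a7]
D2: mem[0x09..0x0a] <- [b5 83]
D3: mem[0x10..0x12] <- [e6 9d 28]
D4: mem[0x1d..0x1e] <- [a7 46]
D5: mem[0x16..0x17] <- [a7 46]
query mem[0x07]=0x46, mem[0x17]=0x46, mem[0x08]=0x6e, mem[0x04]=0xd5

MEM[0x07,0x17,0x08,0x04] = 46 46 6e d5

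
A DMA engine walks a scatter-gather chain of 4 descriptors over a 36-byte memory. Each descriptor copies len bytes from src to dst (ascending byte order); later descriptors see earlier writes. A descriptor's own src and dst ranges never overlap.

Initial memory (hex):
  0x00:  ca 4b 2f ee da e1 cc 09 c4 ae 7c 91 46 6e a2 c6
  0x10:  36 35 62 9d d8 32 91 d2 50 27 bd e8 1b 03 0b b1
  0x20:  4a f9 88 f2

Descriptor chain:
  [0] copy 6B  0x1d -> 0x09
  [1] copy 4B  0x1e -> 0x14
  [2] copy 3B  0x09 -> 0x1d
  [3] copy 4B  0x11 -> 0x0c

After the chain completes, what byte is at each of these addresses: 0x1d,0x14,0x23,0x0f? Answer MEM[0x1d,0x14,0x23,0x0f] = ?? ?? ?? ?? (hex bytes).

[0] 0x1d->0x09 len=6 : 03 0b b1 4a f9 88
[1] 0x1e->0x14 len=4 : 0b b1 4a f9
[2] 0x09->0x1d len=3 : 03 0b b1
[3] 0x11->0x0c len=4 : 35 62 9d 0b
query mem[0x1d]=0x03, mem[0x14]=0x0b, mem[0x23]=0xf2, mem[0x0f]=0x0b

MEM[0x1d,0x14,0x23,0x0f] = 03 0b f2 0b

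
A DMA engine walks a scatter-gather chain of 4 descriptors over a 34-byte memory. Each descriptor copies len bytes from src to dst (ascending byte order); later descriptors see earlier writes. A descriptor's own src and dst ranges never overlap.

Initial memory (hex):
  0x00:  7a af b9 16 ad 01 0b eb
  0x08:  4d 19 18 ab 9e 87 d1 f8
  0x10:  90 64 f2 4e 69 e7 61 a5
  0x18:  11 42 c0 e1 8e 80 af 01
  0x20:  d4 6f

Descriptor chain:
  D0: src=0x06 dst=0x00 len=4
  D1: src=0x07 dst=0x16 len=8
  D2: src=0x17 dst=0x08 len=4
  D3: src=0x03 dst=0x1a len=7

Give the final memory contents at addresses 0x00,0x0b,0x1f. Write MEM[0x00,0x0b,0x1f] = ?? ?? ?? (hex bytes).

#0 dst[0x00+4] := {0x0b,0xeb,0x4d,0x19}
#1 dst[0x16+8] := {0xeb,0x4d,0x19,0x18,0xab,0x9e,0x87,0xd1}
#2 dst[0x08+4] := {0x4d,0x19,0x18,0xab}
#3 dst[0x1a+7] := {0x19,0xad,0x01,0x0b,0xeb,0x4d,0x19}
query mem[0x00]=0x0b, mem[0x0b]=0xab, mem[0x1f]=0x4d

MEM[0x00,0x0b,0x1f] = 0b ab 4d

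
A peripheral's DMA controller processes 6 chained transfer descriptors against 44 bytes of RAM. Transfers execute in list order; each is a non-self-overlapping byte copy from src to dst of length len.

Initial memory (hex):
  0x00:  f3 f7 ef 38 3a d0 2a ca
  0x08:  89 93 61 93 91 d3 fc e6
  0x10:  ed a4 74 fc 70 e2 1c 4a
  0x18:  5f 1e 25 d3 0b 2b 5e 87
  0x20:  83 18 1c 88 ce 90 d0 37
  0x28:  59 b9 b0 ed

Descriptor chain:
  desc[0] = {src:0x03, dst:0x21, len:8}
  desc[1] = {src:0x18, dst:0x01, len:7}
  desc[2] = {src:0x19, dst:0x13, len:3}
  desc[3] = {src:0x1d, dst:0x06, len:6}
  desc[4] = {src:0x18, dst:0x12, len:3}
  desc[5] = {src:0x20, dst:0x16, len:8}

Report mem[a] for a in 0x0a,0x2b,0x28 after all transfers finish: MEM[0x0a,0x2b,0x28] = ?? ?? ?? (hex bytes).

D0: mem[0x21..0x28] <- [38 3a d0 2a ca 89 93 61]
D1: mem[0x01..0x07] <- [5f 1e 25 d3 0b 2b 5e]
D2: mem[0x13..0x15] <- [1e 25 d3]
D3: mem[0x06..0x0b] <- [2b 5e 87 83 38 3a]
D4: mem[0x12..0x14] <- [5f 1e 25]
D5: mem[0x16..0x1d] <- [83 38 3a d0 2a ca 89 93]
query mem[0x0a]=0x38, mem[0x2b]=0xed, mem[0x28]=0x61

MEM[0x0a,0x2b,0x28] = 38 ed 61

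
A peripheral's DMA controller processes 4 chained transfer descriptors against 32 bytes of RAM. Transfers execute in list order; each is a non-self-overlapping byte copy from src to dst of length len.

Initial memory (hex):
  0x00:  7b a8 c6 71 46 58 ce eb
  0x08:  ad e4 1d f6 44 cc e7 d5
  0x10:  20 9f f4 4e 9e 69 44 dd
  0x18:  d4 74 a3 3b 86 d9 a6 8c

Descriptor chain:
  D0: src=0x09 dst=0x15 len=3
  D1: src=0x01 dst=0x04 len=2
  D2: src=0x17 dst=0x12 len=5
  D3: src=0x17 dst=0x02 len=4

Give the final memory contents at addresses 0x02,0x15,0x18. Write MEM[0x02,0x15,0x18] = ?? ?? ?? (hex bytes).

MEM[0x02,0x15,0x18] = f6 a3 d4

D0: mem[0x15..0x17] <- [e4 1d f6]
D1: mem[0x04..0x05] <- [a8 c6]
D2: mem[0x12..0x16] <- [f6 d4 74 a3 3b]
D3: mem[0x02..0x05] <- [f6 d4 74 a3]
query mem[0x02]=0xf6, mem[0x15]=0xa3, mem[0x18]=0xd4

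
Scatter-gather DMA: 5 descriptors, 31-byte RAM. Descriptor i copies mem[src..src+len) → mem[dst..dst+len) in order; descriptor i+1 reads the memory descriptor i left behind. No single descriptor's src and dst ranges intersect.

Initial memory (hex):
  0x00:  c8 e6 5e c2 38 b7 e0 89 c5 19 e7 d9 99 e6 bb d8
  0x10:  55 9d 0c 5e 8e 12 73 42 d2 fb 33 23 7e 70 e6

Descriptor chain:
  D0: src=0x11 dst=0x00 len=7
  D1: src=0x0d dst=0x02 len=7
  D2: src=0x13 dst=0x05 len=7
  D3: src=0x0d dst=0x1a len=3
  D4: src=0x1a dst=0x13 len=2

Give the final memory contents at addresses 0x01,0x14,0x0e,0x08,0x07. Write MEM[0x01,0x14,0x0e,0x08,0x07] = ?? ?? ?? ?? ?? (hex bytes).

D0: mem[0x00..0x06] <- [9d 0c 5e 8e 12 73 42]
D1: mem[0x02..0x08] <- [e6 bb d8 55 9d 0c 5e]
D2: mem[0x05..0x0b] <- [5e 8e 12 73 42 d2 fb]
D3: mem[0x1a..0x1c] <- [e6 bb d8]
D4: mem[0x13..0x14] <- [e6 bb]
query mem[0x01]=0x0c, mem[0x14]=0xbb, mem[0x0e]=0xbb, mem[0x08]=0x73, mem[0x07]=0x12

MEM[0x01,0x14,0x0e,0x08,0x07] = 0c bb bb 73 12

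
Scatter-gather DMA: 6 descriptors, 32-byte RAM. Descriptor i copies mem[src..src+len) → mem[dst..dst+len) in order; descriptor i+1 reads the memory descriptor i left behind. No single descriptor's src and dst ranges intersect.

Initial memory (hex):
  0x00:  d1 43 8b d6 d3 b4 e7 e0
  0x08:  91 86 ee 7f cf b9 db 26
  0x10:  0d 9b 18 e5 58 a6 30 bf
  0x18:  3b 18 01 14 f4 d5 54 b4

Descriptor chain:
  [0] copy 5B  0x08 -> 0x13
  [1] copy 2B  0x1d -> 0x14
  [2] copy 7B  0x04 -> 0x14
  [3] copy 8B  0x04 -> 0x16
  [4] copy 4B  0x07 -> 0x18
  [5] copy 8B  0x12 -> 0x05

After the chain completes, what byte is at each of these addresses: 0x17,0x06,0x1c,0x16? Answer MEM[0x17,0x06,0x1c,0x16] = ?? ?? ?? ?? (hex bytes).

MEM[0x17,0x06,0x1c,0x16] = b4 91 ee d3

#0 dst[0x13+5] := {0x91,0x86,0xee,0x7f,0xcf}
#1 dst[0x14+2] := {0xd5,0x54}
#2 dst[0x14+7] := {0xd3,0xb4,0xe7,0xe0,0x91,0x86,0xee}
#3 dst[0x16+8] := {0xd3,0xb4,0xe7,0xe0,0x91,0x86,0xee,0x7f}
#4 dst[0x18+4] := {0xe0,0x91,0x86,0xee}
#5 dst[0x05+8] := {0x18,0x91,0xd3,0xb4,0xd3,0xb4,0xe0,0x91}
query mem[0x17]=0xb4, mem[0x06]=0x91, mem[0x1c]=0xee, mem[0x16]=0xd3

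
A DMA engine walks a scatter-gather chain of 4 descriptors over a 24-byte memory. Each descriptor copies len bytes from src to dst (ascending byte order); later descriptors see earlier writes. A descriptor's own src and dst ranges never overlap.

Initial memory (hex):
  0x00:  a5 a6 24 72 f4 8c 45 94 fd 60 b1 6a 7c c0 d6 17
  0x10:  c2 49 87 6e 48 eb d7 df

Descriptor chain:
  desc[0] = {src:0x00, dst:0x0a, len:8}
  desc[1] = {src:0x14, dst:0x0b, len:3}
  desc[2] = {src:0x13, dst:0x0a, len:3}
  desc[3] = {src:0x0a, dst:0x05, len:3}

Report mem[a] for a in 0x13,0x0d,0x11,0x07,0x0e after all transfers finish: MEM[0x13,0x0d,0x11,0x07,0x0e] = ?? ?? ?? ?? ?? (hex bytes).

#0 dst[0x0a+8] := {0xa5,0xa6,0x24,0x72,0xf4,0x8c,0x45,0x94}
#1 dst[0x0b+3] := {0x48,0xeb,0xd7}
#2 dst[0x0a+3] := {0x6e,0x48,0xeb}
#3 dst[0x05+3] := {0x6e,0x48,0xeb}
query mem[0x13]=0x6e, mem[0x0d]=0xd7, mem[0x11]=0x94, mem[0x07]=0xeb, mem[0x0e]=0xf4

MEM[0x13,0x0d,0x11,0x07,0x0e] = 6e d7 94 eb f4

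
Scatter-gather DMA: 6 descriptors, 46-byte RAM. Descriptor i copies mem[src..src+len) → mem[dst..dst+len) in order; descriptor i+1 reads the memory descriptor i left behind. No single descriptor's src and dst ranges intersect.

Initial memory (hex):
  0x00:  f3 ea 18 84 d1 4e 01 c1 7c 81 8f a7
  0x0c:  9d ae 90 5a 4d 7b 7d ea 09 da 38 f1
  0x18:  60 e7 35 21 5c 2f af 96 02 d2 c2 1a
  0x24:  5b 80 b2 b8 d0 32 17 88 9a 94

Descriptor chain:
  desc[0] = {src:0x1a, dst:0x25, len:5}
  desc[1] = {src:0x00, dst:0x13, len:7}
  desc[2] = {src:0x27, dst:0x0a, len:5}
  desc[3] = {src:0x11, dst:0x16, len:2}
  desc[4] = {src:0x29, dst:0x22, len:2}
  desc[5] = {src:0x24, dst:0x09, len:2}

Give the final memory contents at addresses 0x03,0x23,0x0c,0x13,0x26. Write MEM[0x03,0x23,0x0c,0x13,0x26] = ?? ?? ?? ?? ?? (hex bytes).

MEM[0x03,0x23,0x0c,0x13,0x26] = 84 17 af f3 21

[0] 0x1a->0x25 len=5 : 35 21 5c 2f af
[1] 0x00->0x13 len=7 : f3 ea 18 84 d1 4e 01
[2] 0x27->0x0a len=5 : 5c 2f af 17 88
[3] 0x11->0x16 len=2 : 7b 7d
[4] 0x29->0x22 len=2 : af 17
[5] 0x24->0x09 len=2 : 5b 35
query mem[0x03]=0x84, mem[0x23]=0x17, mem[0x0c]=0xaf, mem[0x13]=0xf3, mem[0x26]=0x21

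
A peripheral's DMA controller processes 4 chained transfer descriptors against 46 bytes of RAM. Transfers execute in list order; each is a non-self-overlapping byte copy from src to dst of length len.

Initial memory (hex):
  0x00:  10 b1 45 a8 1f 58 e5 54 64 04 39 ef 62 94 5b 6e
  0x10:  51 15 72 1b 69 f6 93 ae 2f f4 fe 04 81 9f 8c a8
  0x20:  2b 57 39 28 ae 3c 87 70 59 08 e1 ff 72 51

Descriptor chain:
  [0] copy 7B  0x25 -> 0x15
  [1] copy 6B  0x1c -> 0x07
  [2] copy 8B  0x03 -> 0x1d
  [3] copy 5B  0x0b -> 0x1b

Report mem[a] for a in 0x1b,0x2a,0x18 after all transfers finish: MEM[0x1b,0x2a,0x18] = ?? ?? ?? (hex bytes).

MEM[0x1b,0x2a,0x18] = 2b e1 59

  after D0: wrote 7B at 0x15 = 3c87705908e1ff
  after D1: wrote 6B at 0x07 = 819f8ca82b57
  after D2: wrote 8B at 0x1d = a81f58e5819f8ca8
  after D3: wrote 5B at 0x1b = 2b57945b6e
query mem[0x1b]=0x2b, mem[0x2a]=0xe1, mem[0x18]=0x59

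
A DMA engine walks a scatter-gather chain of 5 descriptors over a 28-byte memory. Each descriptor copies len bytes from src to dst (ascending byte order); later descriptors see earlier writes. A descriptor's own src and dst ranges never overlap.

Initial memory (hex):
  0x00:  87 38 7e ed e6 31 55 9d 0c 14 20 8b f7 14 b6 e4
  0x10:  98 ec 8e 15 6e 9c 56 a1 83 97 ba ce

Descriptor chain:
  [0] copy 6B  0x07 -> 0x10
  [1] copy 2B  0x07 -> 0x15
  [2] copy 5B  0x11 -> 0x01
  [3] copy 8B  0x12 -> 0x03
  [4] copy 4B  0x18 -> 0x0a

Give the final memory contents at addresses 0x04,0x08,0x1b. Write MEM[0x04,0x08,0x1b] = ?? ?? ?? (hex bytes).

#0 dst[0x10+6] := {0x9d,0x0c,0x14,0x20,0x8b,0xf7}
#1 dst[0x15+2] := {0x9d,0x0c}
#2 dst[0x01+5] := {0x0c,0x14,0x20,0x8b,0x9d}
#3 dst[0x03+8] := {0x14,0x20,0x8b,0x9d,0x0c,0xa1,0x83,0x97}
#4 dst[0x0a+4] := {0x83,0x97,0xba,0xce}
query mem[0x04]=0x20, mem[0x08]=0xa1, mem[0x1b]=0xce

MEM[0x04,0x08,0x1b] = 20 a1 ce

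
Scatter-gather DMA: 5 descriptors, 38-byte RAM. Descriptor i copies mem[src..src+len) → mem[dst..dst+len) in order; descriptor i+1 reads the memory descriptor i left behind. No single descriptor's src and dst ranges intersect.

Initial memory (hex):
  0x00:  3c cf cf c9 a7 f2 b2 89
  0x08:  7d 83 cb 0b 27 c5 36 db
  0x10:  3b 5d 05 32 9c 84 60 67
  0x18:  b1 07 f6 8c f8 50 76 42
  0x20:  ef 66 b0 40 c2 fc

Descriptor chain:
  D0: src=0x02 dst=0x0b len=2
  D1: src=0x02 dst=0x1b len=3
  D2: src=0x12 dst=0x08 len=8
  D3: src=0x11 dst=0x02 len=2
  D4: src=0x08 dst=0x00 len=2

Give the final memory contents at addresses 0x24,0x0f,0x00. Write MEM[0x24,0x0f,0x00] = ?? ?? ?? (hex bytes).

MEM[0x24,0x0f,0x00] = c2 07 05

D0: mem[0x0b..0x0c] <- [cf c9]
D1: mem[0x1b..0x1d] <- [cf c9 a7]
D2: mem[0x08..0x0f] <- [05 32 9c 84 60 67 b1 07]
D3: mem[0x02..0x03] <- [5d 05]
D4: mem[0x00..0x01] <- [05 32]
query mem[0x24]=0xc2, mem[0x0f]=0x07, mem[0x00]=0x05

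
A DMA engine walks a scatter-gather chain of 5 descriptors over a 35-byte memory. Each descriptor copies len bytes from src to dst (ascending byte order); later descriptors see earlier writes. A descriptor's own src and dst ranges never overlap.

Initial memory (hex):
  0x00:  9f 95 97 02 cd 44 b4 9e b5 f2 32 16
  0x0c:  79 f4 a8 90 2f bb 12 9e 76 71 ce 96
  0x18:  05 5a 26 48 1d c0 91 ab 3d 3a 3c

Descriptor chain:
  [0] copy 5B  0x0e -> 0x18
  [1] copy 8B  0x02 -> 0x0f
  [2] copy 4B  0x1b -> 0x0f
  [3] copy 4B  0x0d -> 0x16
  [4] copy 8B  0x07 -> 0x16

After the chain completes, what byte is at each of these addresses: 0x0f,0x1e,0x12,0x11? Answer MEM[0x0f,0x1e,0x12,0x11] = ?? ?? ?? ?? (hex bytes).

MEM[0x0f,0x1e,0x12,0x11] = bb 91 91 c0

[0] 0x0e->0x18 len=5 : a8 90 2f bb 12
[1] 0x02->0x0f len=8 : 97 02 cd 44 b4 9e b5 f2
[2] 0x1b->0x0f len=4 : bb 12 c0 91
[3] 0x0d->0x16 len=4 : f4 a8 bb 12
[4] 0x07->0x16 len=8 : 9e b5 f2 32 16 79 f4 a8
query mem[0x0f]=0xbb, mem[0x1e]=0x91, mem[0x12]=0x91, mem[0x11]=0xc0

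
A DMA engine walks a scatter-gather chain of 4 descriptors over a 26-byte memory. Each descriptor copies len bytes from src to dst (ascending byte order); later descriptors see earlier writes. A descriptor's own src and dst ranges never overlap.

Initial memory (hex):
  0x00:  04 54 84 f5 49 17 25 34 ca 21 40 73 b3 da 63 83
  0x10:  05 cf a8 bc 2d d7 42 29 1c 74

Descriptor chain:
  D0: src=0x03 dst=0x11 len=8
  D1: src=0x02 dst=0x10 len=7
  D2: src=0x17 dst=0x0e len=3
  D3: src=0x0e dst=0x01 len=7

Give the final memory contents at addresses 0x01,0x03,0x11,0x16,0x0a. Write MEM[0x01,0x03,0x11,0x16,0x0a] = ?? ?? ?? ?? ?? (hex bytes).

MEM[0x01,0x03,0x11,0x16,0x0a] = 21 74 f5 ca 40

#0 dst[0x11+8] := {0xf5,0x49,0x17,0x25,0x34,0xca,0x21,0x40}
#1 dst[0x10+7] := {0x84,0xf5,0x49,0x17,0x25,0x34,0xca}
#2 dst[0x0e+3] := {0x21,0x40,0x74}
#3 dst[0x01+7] := {0x21,0x40,0x74,0xf5,0x49,0x17,0x25}
query mem[0x01]=0x21, mem[0x03]=0x74, mem[0x11]=0xf5, mem[0x16]=0xca, mem[0x0a]=0x40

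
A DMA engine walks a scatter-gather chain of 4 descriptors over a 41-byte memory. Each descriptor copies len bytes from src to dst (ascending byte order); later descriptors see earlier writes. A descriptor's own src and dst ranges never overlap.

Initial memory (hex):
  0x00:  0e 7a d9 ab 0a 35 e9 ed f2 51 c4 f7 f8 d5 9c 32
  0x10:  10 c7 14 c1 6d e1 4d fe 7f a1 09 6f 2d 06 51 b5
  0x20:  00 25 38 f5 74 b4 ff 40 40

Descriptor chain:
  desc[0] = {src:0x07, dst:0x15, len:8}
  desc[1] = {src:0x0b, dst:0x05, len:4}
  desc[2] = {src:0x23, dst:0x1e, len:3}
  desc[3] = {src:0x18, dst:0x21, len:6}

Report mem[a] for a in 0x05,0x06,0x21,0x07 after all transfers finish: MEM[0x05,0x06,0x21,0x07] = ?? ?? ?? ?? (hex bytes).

MEM[0x05,0x06,0x21,0x07] = f7 f8 c4 d5

D0: mem[0x15..0x1c] <- [ed f2 51 c4 f7 f8 d5 9c]
D1: mem[0x05..0x08] <- [f7 f8 d5 9c]
D2: mem[0x1e..0x20] <- [f5 74 b4]
D3: mem[0x21..0x26] <- [c4 f7 f8 d5 9c 06]
query mem[0x05]=0xf7, mem[0x06]=0xf8, mem[0x21]=0xc4, mem[0x07]=0xd5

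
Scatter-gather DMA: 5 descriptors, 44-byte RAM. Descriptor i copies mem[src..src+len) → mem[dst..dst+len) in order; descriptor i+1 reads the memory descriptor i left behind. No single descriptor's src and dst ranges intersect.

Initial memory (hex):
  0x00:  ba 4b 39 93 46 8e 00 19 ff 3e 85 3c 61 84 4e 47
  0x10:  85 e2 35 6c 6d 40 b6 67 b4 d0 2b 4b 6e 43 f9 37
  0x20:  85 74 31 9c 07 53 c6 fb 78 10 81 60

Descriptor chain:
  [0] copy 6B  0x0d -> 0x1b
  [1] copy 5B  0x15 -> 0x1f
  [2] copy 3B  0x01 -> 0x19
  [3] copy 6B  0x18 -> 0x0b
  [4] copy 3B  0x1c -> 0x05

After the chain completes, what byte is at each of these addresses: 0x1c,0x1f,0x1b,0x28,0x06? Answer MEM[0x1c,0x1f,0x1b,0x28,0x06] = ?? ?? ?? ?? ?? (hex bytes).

MEM[0x1c,0x1f,0x1b,0x28,0x06] = 4e 40 93 78 47

[0] 0x0d->0x1b len=6 : 84 4e 47 85 e2 35
[1] 0x15->0x1f len=5 : 40 b6 67 b4 d0
[2] 0x01->0x19 len=3 : 4b 39 93
[3] 0x18->0x0b len=6 : b4 4b 39 93 4e 47
[4] 0x1c->0x05 len=3 : 4e 47 85
query mem[0x1c]=0x4e, mem[0x1f]=0x40, mem[0x1b]=0x93, mem[0x28]=0x78, mem[0x06]=0x47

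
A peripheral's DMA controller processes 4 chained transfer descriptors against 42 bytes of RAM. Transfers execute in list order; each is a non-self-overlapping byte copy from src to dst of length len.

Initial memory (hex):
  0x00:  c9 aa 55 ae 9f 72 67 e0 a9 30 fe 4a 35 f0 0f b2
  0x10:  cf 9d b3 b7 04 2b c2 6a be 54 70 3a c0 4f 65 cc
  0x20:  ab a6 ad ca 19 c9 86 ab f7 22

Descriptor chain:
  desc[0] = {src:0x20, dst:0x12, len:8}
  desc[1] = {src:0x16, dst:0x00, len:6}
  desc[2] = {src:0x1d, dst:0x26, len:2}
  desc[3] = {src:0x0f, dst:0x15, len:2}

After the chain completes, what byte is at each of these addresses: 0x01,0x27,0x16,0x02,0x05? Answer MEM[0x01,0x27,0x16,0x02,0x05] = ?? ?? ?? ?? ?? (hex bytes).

  after D0: wrote 8B at 0x12 = aba6adca19c986ab
  after D1: wrote 6B at 0x00 = 19c986ab703a
  after D2: wrote 2B at 0x26 = 4f65
  after D3: wrote 2B at 0x15 = b2cf
query mem[0x01]=0xc9, mem[0x27]=0x65, mem[0x16]=0xcf, mem[0x02]=0x86, mem[0x05]=0x3a

MEM[0x01,0x27,0x16,0x02,0x05] = c9 65 cf 86 3a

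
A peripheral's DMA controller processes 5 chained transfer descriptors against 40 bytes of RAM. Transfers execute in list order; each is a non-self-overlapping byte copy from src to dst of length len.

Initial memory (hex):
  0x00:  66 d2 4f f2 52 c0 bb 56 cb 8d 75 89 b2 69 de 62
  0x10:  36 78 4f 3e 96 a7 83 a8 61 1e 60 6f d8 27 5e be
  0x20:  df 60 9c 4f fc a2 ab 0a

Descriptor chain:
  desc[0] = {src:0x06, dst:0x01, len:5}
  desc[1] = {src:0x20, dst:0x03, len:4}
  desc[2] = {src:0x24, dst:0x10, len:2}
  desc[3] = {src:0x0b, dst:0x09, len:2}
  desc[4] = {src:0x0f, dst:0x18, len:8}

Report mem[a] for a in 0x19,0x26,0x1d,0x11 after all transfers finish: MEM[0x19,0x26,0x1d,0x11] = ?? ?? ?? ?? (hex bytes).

MEM[0x19,0x26,0x1d,0x11] = fc ab 96 a2

  after D0: wrote 5B at 0x01 = bb56cb8d75
  after D1: wrote 4B at 0x03 = df609c4f
  after D2: wrote 2B at 0x10 = fca2
  after D3: wrote 2B at 0x09 = 89b2
  after D4: wrote 8B at 0x18 = 62fca24f3e96a783
query mem[0x19]=0xfc, mem[0x26]=0xab, mem[0x1d]=0x96, mem[0x11]=0xa2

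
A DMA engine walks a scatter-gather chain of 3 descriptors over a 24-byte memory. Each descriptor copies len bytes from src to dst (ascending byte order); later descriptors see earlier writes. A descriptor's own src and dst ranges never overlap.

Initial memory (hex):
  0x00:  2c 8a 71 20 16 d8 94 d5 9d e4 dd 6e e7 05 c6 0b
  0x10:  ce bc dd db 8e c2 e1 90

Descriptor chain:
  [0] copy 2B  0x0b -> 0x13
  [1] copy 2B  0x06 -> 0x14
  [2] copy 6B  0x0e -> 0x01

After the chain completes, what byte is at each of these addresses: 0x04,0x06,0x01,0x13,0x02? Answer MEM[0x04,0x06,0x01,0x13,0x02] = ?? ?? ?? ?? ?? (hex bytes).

MEM[0x04,0x06,0x01,0x13,0x02] = bc 6e c6 6e 0b

[0] 0x0b->0x13 len=2 : 6e e7
[1] 0x06->0x14 len=2 : 94 d5
[2] 0x0e->0x01 len=6 : c6 0b ce bc dd 6e
query mem[0x04]=0xbc, mem[0x06]=0x6e, mem[0x01]=0xc6, mem[0x13]=0x6e, mem[0x02]=0x0b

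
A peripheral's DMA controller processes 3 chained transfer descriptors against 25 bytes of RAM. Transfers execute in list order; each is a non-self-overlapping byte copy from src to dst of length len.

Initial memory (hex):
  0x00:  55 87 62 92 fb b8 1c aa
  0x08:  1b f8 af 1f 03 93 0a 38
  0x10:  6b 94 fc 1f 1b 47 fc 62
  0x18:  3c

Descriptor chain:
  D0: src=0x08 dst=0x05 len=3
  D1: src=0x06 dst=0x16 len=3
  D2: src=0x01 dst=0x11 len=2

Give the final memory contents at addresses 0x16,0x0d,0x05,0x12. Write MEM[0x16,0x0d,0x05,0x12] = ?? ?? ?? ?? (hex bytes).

[0] 0x08->0x05 len=3 : 1b f8 af
[1] 0x06->0x16 len=3 : f8 af 1b
[2] 0x01->0x11 len=2 : 87 62
query mem[0x16]=0xf8, mem[0x0d]=0x93, mem[0x05]=0x1b, mem[0x12]=0x62

MEM[0x16,0x0d,0x05,0x12] = f8 93 1b 62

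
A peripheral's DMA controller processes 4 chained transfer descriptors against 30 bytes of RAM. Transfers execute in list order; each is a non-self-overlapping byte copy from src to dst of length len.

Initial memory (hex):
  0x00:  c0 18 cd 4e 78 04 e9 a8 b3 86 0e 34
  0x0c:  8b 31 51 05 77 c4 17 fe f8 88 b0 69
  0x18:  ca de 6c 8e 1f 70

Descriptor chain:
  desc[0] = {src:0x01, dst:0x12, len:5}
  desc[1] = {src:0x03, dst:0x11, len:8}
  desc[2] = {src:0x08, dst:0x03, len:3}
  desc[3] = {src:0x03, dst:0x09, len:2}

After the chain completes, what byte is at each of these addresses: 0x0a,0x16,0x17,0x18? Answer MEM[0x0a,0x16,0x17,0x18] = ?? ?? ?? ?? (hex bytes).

MEM[0x0a,0x16,0x17,0x18] = 86 b3 86 0e

  after D0: wrote 5B at 0x12 = 18cd4e7804
  after D1: wrote 8B at 0x11 = 4e7804e9a8b3860e
  after D2: wrote 3B at 0x03 = b3860e
  after D3: wrote 2B at 0x09 = b386
query mem[0x0a]=0x86, mem[0x16]=0xb3, mem[0x17]=0x86, mem[0x18]=0x0e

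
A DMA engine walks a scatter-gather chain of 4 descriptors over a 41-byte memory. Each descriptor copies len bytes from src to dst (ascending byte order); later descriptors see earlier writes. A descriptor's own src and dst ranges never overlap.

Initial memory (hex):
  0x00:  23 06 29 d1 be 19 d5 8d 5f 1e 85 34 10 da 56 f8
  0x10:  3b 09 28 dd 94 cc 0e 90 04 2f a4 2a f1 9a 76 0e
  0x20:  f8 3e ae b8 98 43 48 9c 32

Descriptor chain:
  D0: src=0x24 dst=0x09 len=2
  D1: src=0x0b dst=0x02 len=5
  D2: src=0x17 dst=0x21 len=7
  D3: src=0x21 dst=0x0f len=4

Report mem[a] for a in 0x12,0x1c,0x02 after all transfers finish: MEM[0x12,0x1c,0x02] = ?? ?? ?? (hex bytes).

D0: mem[0x09..0x0a] <- [98 43]
D1: mem[0x02..0x06] <- [34 10 da 56 f8]
D2: mem[0x21..0x27] <- [90 04 2f a4 2a f1 9a]
D3: mem[0x0f..0x12] <- [90 04 2f a4]
query mem[0x12]=0xa4, mem[0x1c]=0xf1, mem[0x02]=0x34

MEM[0x12,0x1c,0x02] = a4 f1 34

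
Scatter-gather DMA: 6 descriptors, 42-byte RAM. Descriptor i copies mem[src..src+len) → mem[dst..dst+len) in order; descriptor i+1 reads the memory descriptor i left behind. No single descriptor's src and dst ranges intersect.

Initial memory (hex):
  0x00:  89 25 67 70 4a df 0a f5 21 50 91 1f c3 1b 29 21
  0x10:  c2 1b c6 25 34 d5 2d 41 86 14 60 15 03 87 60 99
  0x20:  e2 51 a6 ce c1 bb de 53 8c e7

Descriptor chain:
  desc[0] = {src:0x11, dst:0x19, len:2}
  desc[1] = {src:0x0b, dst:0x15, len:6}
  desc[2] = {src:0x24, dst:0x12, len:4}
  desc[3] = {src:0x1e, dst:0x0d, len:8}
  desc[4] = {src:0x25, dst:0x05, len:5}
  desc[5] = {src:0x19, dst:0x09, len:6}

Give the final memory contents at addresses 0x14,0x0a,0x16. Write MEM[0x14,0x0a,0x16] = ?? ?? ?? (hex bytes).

[0] 0x11->0x19 len=2 : 1b c6
[1] 0x0b->0x15 len=6 : 1f c3 1b 29 21 c2
[2] 0x24->0x12 len=4 : c1 bb de 53
[3] 0x1e->0x0d len=8 : 60 99 e2 51 a6 ce c1 bb
[4] 0x25->0x05 len=5 : bb de 53 8c e7
[5] 0x19->0x09 len=6 : 21 c2 15 03 87 60
query mem[0x14]=0xbb, mem[0x0a]=0xc2, mem[0x16]=0xc3

MEM[0x14,0x0a,0x16] = bb c2 c3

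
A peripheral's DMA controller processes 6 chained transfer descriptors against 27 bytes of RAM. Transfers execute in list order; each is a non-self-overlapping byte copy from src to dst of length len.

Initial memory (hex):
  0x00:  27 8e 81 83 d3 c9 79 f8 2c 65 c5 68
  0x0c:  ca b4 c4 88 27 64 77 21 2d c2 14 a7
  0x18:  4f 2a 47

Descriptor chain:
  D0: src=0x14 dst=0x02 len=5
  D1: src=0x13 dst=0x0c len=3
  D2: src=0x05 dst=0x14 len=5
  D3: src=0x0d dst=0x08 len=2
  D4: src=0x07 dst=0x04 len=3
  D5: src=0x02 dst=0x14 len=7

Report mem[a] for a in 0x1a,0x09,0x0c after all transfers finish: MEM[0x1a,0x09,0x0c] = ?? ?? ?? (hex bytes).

[0] 0x14->0x02 len=5 : 2d c2 14 a7 4f
[1] 0x13->0x0c len=3 : 21 2d c2
[2] 0x05->0x14 len=5 : a7 4f f8 2c 65
[3] 0x0d->0x08 len=2 : 2d c2
[4] 0x07->0x04 len=3 : f8 2d c2
[5] 0x02->0x14 len=7 : 2d c2 f8 2d c2 f8 2d
query mem[0x1a]=0x2d, mem[0x09]=0xc2, mem[0x0c]=0x21

MEM[0x1a,0x09,0x0c] = 2d c2 21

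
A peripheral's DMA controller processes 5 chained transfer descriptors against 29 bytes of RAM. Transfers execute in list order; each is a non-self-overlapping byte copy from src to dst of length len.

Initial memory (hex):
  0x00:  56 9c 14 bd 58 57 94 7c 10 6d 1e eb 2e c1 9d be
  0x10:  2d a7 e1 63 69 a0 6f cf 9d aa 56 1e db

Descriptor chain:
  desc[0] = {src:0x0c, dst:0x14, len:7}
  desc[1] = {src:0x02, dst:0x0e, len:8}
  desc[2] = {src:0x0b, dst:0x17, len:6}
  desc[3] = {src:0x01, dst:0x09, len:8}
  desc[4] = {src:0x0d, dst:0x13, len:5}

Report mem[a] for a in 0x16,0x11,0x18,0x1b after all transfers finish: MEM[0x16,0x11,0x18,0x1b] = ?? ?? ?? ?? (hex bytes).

D0: mem[0x14..0x1a] <- [2e c1 9d be 2d a7 e1]
D1: mem[0x0e..0x15] <- [14 bd 58 57 94 7c 10 6d]
D2: mem[0x17..0x1c] <- [eb 2e c1 14 bd 58]
D3: mem[0x09..0x10] <- [9c 14 bd 58 57 94 7c 10]
D4: mem[0x13..0x17] <- [57 94 7c 10 57]
query mem[0x16]=0x10, mem[0x11]=0x57, mem[0x18]=0x2e, mem[0x1b]=0xbd

MEM[0x16,0x11,0x18,0x1b] = 10 57 2e bd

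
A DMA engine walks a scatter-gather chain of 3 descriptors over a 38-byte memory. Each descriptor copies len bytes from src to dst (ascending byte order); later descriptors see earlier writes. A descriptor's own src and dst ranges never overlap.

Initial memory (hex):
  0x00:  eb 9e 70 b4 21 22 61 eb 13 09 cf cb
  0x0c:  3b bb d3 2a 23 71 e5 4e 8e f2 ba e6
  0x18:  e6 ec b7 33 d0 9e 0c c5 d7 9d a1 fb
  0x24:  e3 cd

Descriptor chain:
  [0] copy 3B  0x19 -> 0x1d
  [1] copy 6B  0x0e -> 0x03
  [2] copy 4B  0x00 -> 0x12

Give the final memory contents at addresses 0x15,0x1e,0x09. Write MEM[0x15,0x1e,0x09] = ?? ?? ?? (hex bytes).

MEM[0x15,0x1e,0x09] = d3 b7 09

#0 dst[0x1d+3] := {0xec,0xb7,0x33}
#1 dst[0x03+6] := {0xd3,0x2a,0x23,0x71,0xe5,0x4e}
#2 dst[0x12+4] := {0xeb,0x9e,0x70,0xd3}
query mem[0x15]=0xd3, mem[0x1e]=0xb7, mem[0x09]=0x09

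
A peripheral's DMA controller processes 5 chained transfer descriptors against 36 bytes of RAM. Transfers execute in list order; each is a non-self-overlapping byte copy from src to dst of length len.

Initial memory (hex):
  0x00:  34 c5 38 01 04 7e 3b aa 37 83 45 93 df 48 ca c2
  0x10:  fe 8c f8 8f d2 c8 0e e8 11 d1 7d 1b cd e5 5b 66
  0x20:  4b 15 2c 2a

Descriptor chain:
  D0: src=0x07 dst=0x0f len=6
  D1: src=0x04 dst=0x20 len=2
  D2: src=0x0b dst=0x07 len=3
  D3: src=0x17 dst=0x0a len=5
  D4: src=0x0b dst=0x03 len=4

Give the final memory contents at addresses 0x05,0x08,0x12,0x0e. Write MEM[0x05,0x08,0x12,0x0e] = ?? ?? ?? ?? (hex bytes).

MEM[0x05,0x08,0x12,0x0e] = 7d df 45 1b

D0: mem[0x0f..0x14] <- [aa 37 83 45 93 df]
D1: mem[0x20..0x21] <- [04 7e]
D2: mem[0x07..0x09] <- [93 df 48]
D3: mem[0x0a..0x0e] <- [e8 11 d1 7d 1b]
D4: mem[0x03..0x06] <- [11 d1 7d 1b]
query mem[0x05]=0x7d, mem[0x08]=0xdf, mem[0x12]=0x45, mem[0x0e]=0x1b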